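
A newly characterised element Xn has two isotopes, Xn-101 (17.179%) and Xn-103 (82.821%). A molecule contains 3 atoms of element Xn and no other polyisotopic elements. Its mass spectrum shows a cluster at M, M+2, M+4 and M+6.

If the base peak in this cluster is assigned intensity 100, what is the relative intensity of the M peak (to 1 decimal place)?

(0.17179 + 0.82821)^3 gives M 0.0051, M+2 0.0733, M+4 0.3535, M+6 0.5681; the largest is M+6.
P(M+6) = C(3,3) × 0.17179^0 × 0.82821^3 = 1 × 1.0000 × 0.56809558 = 0.568096 (base)
P(M) = C(3,0) × 0.17179^3 × 0.82821^0 = 1 × 0.00506983 × 1.0000 = 0.005070
Relative intensity = 0.005070 / 0.568096 × 100 = 0.9

0.9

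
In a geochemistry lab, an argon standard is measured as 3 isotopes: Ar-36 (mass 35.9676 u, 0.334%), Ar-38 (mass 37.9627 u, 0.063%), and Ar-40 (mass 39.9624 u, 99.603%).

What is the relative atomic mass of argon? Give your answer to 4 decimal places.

39.9478 u

Ar = Σ fᵢ·mᵢ = 0.00334 × 35.9676 + 0.00063 × 37.9627 + 0.99603 × 39.9624
= 0.12013 + 0.02392 + 39.80375 = 39.94780 u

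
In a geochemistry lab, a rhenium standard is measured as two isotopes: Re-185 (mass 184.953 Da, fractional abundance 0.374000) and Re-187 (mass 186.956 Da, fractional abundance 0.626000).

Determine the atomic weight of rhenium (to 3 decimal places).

186.207 Da

Weight each isotope mass by its fractional abundance: 0.374000 × 184.953 + 0.626000 × 186.956
= 69.1724 + 117.0345 = 186.2069 Da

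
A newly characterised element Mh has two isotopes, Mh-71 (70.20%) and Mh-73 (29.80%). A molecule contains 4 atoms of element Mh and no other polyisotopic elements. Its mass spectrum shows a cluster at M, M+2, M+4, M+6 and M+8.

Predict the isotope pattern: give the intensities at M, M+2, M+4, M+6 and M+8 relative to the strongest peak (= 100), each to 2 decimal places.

The 4 Mh atoms are independent, so intensities follow the terms of (0.7020 + 0.2980)^4.
P(M) = 0.7020^4 = 0.242856
P(M+2) = 4 × 0.7020^3 × 0.2980^1 = 0.412371
P(M+4) = 6 × 0.7020^2 × 0.2980^2 = 0.262578
P(M+6) = 4 × 0.7020^1 × 0.2980^3 = 0.074310
P(M+8) = 0.2980^4 = 0.007886
The M+2 peak is largest (0.412371); scaling to 100 gives 58.89 : 100.00 : 63.68 : 18.02 : 1.91.

58.89 : 100.00 : 63.68 : 18.02 : 1.91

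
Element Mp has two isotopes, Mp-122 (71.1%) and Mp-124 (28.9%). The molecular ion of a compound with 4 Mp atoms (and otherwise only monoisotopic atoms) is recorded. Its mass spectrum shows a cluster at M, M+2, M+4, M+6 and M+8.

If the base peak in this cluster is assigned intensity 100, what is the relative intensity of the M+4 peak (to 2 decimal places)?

Binomial terms of (0.711 + 0.289)^4: M 0.2556, M+2 0.4155, M+4 0.2533, M+6 0.0686, M+8 0.0070 → M+2 is the base peak.
P(M+2) = C(4,1) × 0.711^3 × 0.289^1 = 4 × 0.35942543 × 0.2890 = 0.415496 (base)
P(M+4) = C(4,2) × 0.711^2 × 0.289^2 = 6 × 0.505521 × 0.083521 = 0.253330
Relative intensity = 0.253330 / 0.415496 × 100 = 60.97

60.97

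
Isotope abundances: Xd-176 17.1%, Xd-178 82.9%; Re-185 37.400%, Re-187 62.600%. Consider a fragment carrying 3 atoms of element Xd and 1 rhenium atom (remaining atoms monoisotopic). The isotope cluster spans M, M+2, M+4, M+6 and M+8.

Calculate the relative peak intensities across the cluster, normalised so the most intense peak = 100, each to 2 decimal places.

0.43 : 6.99 : 40.89 : 100.00 : 82.22

Element Xd pattern (n=3): 0.00500021 : 0.07272237 : 0.35255463 : 0.56972279
Rhenium pattern (n=1): 0.3740 : 0.6260
Convolve the two distributions (both contribute in 2-u steps):
  M: 0.00500021×0.3740 = 0.001870
  M+2: 0.00500021×0.6260 + 0.07272237×0.3740 = 0.030328
  M+4: 0.07272237×0.6260 + 0.35255463×0.3740 = 0.177380
  M+6: 0.35255463×0.6260 + 0.56972279×0.3740 = 0.433776
  M+8: 0.56972279×0.6260 = 0.356646
Scale to base peak (0.433776) = 100: 0.43 : 6.99 : 40.89 : 100.00 : 82.22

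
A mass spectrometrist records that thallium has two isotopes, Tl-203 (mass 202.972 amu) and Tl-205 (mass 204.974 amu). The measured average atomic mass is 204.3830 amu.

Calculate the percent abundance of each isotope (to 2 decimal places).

Writing the weighted mean with unknown fraction x of Tl-203:
202.972·x + 204.974·(1 − x) = 204.3830
(202.972 − 204.974)·x = 204.3830 − 204.974
x = -0.5910 / -2.002 = 0.29520 → 29.52% Tl-203, 70.48% Tl-205.

Tl-203: 29.52%, Tl-205: 70.48%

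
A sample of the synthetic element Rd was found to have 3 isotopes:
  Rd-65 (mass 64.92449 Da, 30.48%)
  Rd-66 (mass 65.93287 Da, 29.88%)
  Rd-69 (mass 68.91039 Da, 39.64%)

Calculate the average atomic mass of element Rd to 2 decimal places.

66.81 Da

Average mass = Σ (abundance × isotope mass) = 0.3048 × 64.92449 + 0.2988 × 65.93287 + 0.3964 × 68.91039
= 19.788985 + 19.700742 + 27.316079 = 66.805806 Da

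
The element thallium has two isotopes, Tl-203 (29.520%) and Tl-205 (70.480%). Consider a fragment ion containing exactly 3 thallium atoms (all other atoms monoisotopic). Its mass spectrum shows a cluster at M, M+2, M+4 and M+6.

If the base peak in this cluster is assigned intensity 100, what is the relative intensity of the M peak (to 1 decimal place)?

5.8

(0.29520 + 0.70480)^3 gives M 0.0257, M+2 0.1843, M+4 0.4399, M+6 0.3501; the largest is M+4.
P(M+4) = C(3,2) × 0.29520^1 × 0.70480^2 = 3 × 0.2952 × 0.49674304 = 0.439916 (base)
P(M) = C(3,0) × 0.29520^3 × 0.70480^0 = 1 × 0.02572463 × 1.0000 = 0.025725
Relative intensity = 0.025725 / 0.439916 × 100 = 5.8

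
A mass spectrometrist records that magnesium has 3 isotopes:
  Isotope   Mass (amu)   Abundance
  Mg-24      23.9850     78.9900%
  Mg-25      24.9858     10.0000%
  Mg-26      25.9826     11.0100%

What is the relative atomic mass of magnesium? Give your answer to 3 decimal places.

24.305 amu

Average mass = Σ (abundance × isotope mass) = 0.789900 × 23.9850 + 0.100000 × 24.9858 + 0.110100 × 25.9826
= 18.94575 + 2.49858 + 2.86068 = 24.30501 amu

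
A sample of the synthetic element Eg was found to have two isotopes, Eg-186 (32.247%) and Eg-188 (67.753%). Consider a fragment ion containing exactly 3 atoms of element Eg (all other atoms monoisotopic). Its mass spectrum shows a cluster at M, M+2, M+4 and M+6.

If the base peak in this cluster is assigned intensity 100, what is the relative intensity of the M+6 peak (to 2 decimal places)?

Binomial terms of (0.32247 + 0.67753)^3: M 0.0335, M+2 0.2114, M+4 0.4441, M+6 0.3110 → M+4 is the base peak.
P(M+4) = C(3,2) × 0.32247^1 × 0.67753^2 = 3 × 0.32247 × 0.4590469 = 0.444087 (base)
P(M+6) = C(3,3) × 0.32247^0 × 0.67753^3 = 1 × 1.0000 × 0.31101805 = 0.311018
Relative intensity = 0.311018 / 0.444087 × 100 = 70.04

70.04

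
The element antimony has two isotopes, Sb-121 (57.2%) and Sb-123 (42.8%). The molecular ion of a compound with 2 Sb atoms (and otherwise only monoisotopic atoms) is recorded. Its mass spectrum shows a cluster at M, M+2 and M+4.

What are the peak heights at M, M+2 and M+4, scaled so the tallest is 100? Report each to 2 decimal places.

66.82 : 100.00 : 37.41

Each Sb atom is independently Sb-121 (p = 0.572) or Sb-123 (q = 0.428); the cluster is the binomial expansion (p + q)^2.
P(M) = 0.572^2 = 0.327184
P(M+2) = 2 × 0.572^1 × 0.428^1 = 0.489632
P(M+4) = 0.428^2 = 0.183184
The M+2 peak is largest (0.489632); scaling to 100 gives 66.82 : 100.00 : 37.41.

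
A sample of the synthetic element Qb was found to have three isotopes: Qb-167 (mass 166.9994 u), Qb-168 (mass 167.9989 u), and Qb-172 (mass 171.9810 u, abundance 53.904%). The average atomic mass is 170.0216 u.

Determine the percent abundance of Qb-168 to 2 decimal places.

33.71%

The remaining 46.096% is split between Qb-167 (fraction x) and Qb-168 (fraction 0.46096 − x).
Substituting: 166.9994x + 167.9989(0.46096 − x) = 77.31696176
(166.9994 − 167.9989)x = -0.123811184  ⇒  x = 0.12387, y = 0.33709
Qb-167: 12.39%, Qb-168: 33.71%.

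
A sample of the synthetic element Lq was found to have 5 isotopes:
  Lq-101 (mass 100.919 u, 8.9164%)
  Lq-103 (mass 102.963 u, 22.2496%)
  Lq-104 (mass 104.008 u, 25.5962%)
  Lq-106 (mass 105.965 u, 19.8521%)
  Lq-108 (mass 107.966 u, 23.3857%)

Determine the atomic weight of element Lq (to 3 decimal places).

Average mass = Σ (abundance × isotope mass) = 0.089164 × 100.919 + 0.222496 × 102.963 + 0.255962 × 104.008 + 0.198521 × 105.965 + 0.233857 × 107.966
= 8.9983 + 22.9089 + 26.6221 + 21.0363 + 25.2486 = 104.8142 u

104.814 u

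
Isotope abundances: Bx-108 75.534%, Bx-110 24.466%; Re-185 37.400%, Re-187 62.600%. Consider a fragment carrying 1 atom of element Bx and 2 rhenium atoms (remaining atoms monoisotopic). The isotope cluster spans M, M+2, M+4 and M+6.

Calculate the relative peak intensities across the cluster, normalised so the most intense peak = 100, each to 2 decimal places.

Element Bx pattern (n=1): 0.75534 : 0.24466
Rhenium pattern (n=2): 0.139876 : 0.468248 : 0.391876
Convolve the two distributions (both contribute in 2-u steps):
  M: 0.75534×0.139876 = 0.105654
  M+2: 0.75534×0.468248 + 0.24466×0.139876 = 0.387909
  M+4: 0.75534×0.391876 + 0.24466×0.468248 = 0.410561
  M+6: 0.24466×0.391876 = 0.095876
Scale to base peak (0.410561) = 100: 25.73 : 94.48 : 100.00 : 23.35

25.73 : 94.48 : 100.00 : 23.35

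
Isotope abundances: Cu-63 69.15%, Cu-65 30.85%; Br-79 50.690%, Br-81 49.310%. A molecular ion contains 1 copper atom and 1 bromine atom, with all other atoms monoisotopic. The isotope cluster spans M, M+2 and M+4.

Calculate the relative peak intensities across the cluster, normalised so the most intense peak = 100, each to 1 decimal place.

70.5 : 100.0 : 30.6

Copper pattern (n=1): 0.6915 : 0.3085
Bromine pattern (n=1): 0.5069 : 0.4931
Convolve the two distributions (both contribute in 2-u steps):
  M: 0.6915×0.5069 = 0.350521
  M+2: 0.6915×0.4931 + 0.3085×0.5069 = 0.497357
  M+4: 0.3085×0.4931 = 0.152121
Scale to base peak (0.497357) = 100: 70.5 : 100.0 : 30.6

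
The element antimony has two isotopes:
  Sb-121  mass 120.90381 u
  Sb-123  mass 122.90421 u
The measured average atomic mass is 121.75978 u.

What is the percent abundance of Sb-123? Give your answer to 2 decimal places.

42.79%

Writing the weighted mean with unknown fraction x of Sb-121:
120.90381·x + 122.90421·(1 − x) = 121.75978
(120.90381 − 122.90421)·x = 121.75978 − 122.90421
x = -1.14443 / -2.00040 = 0.57210 → 57.21% Sb-121, 42.79% Sb-123.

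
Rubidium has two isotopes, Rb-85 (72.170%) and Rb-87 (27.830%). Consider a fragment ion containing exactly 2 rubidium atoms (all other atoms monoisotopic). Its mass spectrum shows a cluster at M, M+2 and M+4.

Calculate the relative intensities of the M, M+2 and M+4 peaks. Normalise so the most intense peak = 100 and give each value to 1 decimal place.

Expanding (0.72170 + 0.27830)^2:
P(M) = 0.72170^2 = 0.520851
P(M+2) = 2 × 0.72170^1 × 0.27830^1 = 0.401698
P(M+4) = 0.27830^2 = 0.077451
The M peak is largest (0.520851); scaling to 100 gives 100.0 : 77.1 : 14.9.

100.0 : 77.1 : 14.9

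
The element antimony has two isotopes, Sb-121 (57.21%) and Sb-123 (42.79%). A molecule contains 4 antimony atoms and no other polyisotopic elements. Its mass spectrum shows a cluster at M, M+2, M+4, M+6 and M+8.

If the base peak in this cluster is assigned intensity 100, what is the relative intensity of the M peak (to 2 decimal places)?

29.79

Binomial terms of (0.5721 + 0.4279)^4: M 0.1071, M+2 0.3205, M+4 0.3596, M+6 0.1793, M+8 0.0335 → M+4 is the base peak.
P(M+4) = C(4,2) × 0.5721^2 × 0.4279^2 = 6 × 0.32729841 × 0.18309841 = 0.359567 (base)
P(M) = C(4,0) × 0.5721^4 × 0.4279^0 = 1 × 0.10712425 × 1.0000 = 0.107124
Relative intensity = 0.107124 / 0.359567 × 100 = 29.79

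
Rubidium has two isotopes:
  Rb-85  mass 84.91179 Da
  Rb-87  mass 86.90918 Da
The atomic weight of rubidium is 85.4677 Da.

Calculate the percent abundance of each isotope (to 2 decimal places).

Rb-85: 72.17%, Rb-87: 27.83%

Let x be the fractional abundance of Rb-85; then Rb-87 has abundance 1 − x.
84.91179·x + 86.90918·(1 − x) = 85.4677
(84.91179 − 86.90918)·x = 85.4677 − 86.90918
x = -1.44148 / -1.99739 = 0.72168 → 72.17% Rb-85, 27.83% Rb-87.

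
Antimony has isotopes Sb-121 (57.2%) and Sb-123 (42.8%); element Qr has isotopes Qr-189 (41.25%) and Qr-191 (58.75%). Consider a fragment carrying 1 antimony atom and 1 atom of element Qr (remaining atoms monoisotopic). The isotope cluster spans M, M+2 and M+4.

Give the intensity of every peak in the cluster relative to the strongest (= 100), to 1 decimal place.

Antimony pattern (n=1): 0.5720 : 0.4280
Element Qr pattern (n=1): 0.4125 : 0.5875
Convolve the two distributions (both contribute in 2-u steps):
  M: 0.5720×0.4125 = 0.235950
  M+2: 0.5720×0.5875 + 0.4280×0.4125 = 0.512600
  M+4: 0.4280×0.5875 = 0.251450
Scale to base peak (0.512600) = 100: 46.0 : 100.0 : 49.1

46.0 : 100.0 : 49.1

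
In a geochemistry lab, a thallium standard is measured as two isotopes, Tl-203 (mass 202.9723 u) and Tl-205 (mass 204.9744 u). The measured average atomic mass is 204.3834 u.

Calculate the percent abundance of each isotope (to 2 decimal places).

Tl-203: 29.52%, Tl-205: 70.48%

Writing the weighted mean with unknown fraction x of Tl-203:
202.9723·x + 204.9744·(1 − x) = 204.3834
(202.9723 − 204.9744)·x = 204.3834 − 204.9744
x = -0.5910 / -2.0021 = 0.29519 → 29.52% Tl-203, 70.48% Tl-205.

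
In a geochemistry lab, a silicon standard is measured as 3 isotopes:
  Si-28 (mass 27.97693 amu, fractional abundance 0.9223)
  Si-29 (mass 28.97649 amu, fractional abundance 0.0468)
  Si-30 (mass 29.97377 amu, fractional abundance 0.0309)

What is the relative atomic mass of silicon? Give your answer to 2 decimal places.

Average mass = Σ (abundance × isotope mass) = 0.9223 × 27.97693 + 0.0468 × 28.97649 + 0.0309 × 29.97377
= 25.803123 + 1.356100 + 0.926189 = 28.085412 amu

28.09 amu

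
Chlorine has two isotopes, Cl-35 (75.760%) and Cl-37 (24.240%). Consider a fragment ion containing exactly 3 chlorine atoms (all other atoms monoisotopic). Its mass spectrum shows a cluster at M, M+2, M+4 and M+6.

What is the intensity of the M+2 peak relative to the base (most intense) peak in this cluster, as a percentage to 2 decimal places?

95.99%

Term probabilities: M 0.4348, M+2 0.4174, M+4 0.1335, M+6 0.0142. Base peak = M.
P(M) = C(3,0) × 0.75760^3 × 0.24240^0 = 1 × 0.4348304 × 1.0000 = 0.434830 (base)
P(M+2) = C(3,1) × 0.75760^2 × 0.24240^1 = 3 × 0.57395776 × 0.2424 = 0.417382
Relative intensity = 0.417382 / 0.434830 × 100 = 95.99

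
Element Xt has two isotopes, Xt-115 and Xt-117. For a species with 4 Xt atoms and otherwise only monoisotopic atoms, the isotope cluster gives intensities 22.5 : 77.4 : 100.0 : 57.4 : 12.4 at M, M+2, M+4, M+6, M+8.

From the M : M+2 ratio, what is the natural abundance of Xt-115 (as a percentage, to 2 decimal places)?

53.76%

Write p for the Xt-115 fraction. I(M+2)/I(M) = [C(4,1)·p^3·(1−p)] / p^4 = 4·(1−p)/p = 77.4/22.5 = 3.4400
(1−p)/p = 3.4400/4 = 0.8600  ⇒  p = 1/(1 + 0.8600) = 0.5376
Xt-115: 53.76%, Xt-117: 46.24%.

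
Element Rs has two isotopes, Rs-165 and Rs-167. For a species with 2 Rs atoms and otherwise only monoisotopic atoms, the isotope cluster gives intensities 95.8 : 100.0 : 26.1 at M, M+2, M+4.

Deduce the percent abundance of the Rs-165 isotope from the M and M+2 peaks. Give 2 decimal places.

65.71%

If p is the fraction of Rs that is Rs-165, then I(M+2)/I(M) = [C(2,1)·p^1·(1−p)] / p^2 = 2·(1−p)/p = 100.0/95.8 = 1.0438
(1−p)/p = 1.0438/2 = 0.5219  ⇒  p = 1/(1 + 0.5219) = 0.6571
Rs-165: 65.71%, Rs-167: 34.29%.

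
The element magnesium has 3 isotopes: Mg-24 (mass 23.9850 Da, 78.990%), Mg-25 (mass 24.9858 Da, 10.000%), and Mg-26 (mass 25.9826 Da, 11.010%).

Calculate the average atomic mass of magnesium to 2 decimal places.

Weight each isotope mass by its fractional abundance: 0.78990 × 23.9850 + 0.10000 × 24.9858 + 0.11010 × 25.9826
= 18.94575 + 2.49858 + 2.86068 = 24.30501 Da

24.31 Da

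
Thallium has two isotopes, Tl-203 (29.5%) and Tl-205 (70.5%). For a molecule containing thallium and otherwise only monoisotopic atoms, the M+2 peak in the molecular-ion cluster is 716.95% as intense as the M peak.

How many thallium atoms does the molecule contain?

3

With n Tl atoms, P(M+2)/P(M) = C(n,1)·p^(n−1)q / p^n = n·q/p = n · 0.705/0.295.
n = 7.1695 × 0.295/0.705 = 3.00 ≈ 3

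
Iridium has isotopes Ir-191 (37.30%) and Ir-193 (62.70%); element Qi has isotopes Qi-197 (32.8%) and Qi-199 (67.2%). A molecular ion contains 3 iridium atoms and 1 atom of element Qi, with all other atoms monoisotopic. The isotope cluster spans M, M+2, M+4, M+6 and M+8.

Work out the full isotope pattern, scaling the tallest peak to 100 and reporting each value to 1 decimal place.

Iridium pattern (n=3): 0.05189512 : 0.26170165 : 0.43991135 : 0.24649188
Element Qi pattern (n=1): 0.3280 : 0.6720
Convolve the two distributions (both contribute in 2-u steps):
  M: 0.05189512×0.3280 = 0.017022
  M+2: 0.05189512×0.6720 + 0.26170165×0.3280 = 0.120712
  M+4: 0.26170165×0.6720 + 0.43991135×0.3280 = 0.320154
  M+6: 0.43991135×0.6720 + 0.24649188×0.3280 = 0.376470
  M+8: 0.24649188×0.6720 = 0.165643
Scale to base peak (0.376470) = 100: 4.5 : 32.1 : 85.0 : 100.0 : 44.0

4.5 : 32.1 : 85.0 : 100.0 : 44.0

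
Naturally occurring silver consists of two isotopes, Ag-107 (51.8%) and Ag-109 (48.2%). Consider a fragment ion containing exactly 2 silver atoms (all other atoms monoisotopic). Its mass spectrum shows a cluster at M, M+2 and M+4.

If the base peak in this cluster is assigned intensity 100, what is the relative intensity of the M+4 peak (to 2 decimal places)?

46.53

(0.518 + 0.482)^2 gives M 0.2683, M+2 0.4994, M+4 0.2323; the largest is M+2.
P(M+2) = C(2,1) × 0.518^1 × 0.482^1 = 2 × 0.5180 × 0.4820 = 0.499352 (base)
P(M+4) = C(2,2) × 0.518^0 × 0.482^2 = 1 × 1.0000 × 0.232324 = 0.232324
Relative intensity = 0.232324 / 0.499352 × 100 = 46.53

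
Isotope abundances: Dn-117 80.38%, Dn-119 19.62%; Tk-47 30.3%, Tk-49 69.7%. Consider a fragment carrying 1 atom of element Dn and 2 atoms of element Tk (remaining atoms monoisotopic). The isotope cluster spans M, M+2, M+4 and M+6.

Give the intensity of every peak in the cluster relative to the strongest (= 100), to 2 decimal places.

Element Dn pattern (n=1): 0.8038 : 0.1962
Element Tk pattern (n=2): 0.091809 : 0.422382 : 0.485809
Convolve the two distributions (both contribute in 2-u steps):
  M: 0.8038×0.091809 = 0.073796
  M+2: 0.8038×0.422382 + 0.1962×0.091809 = 0.357524
  M+4: 0.8038×0.485809 + 0.1962×0.422382 = 0.473365
  M+6: 0.1962×0.485809 = 0.095316
Scale to base peak (0.473365) = 100: 15.59 : 75.53 : 100.00 : 20.14

15.59 : 75.53 : 100.00 : 20.14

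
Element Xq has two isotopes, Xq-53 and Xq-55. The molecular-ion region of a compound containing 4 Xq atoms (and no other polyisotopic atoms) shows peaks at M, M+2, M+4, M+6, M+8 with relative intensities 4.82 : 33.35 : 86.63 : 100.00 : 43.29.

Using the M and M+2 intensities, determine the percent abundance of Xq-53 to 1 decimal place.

Write p for the Xq-53 fraction. I(M+2)/I(M) = [C(4,1)·p^3·(1−p)] / p^4 = 4·(1−p)/p = 33.35/4.82 = 6.9191
(1−p)/p = 6.9191/4 = 1.7298  ⇒  p = 1/(1 + 1.7298) = 0.3663
Xq-53: 36.6%, Xq-55: 63.4%.

36.6%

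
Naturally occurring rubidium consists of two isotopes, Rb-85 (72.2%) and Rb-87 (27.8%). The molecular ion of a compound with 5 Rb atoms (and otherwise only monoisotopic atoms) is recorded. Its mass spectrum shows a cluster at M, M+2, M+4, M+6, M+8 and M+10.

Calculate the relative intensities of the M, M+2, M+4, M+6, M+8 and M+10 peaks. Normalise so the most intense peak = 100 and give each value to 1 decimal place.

Expanding (0.722 + 0.278)^5:
P(M) = 0.722^5 = 0.196194
P(M+2) = 5 × 0.722^4 × 0.278^1 = 0.377714
P(M+4) = 10 × 0.722^3 × 0.278^2 = 0.290872
P(M+6) = 10 × 0.722^2 × 0.278^3 = 0.111998
P(M+8) = 5 × 0.722^1 × 0.278^4 = 0.021562
P(M+10) = 0.278^5 = 0.001660
The M+2 peak is largest (0.377714); scaling to 100 gives 51.9 : 100.0 : 77.0 : 29.7 : 5.7 : 0.4.

51.9 : 100.0 : 77.0 : 29.7 : 5.7 : 0.4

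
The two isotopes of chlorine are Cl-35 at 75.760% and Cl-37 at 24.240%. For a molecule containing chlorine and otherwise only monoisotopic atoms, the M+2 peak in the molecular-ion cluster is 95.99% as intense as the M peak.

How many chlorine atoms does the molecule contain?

The M+2/M ratio from n Cl atoms is n · q/p = n · 0.24240/0.75760.
n = 0.9599 × 0.75760/0.24240 = 3.00 ≈ 3

3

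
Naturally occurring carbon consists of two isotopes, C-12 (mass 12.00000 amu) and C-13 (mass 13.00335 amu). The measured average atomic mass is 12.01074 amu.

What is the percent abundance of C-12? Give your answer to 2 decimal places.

With x = fraction of C-12 (so C-13 is 1 − x):
12.00000·x + 13.00335·(1 − x) = 12.01074
(12.00000 − 13.00335)·x = 12.01074 − 13.00335
x = -0.99261 / -1.00335 = 0.98930 → 98.93% C-12, 1.07% C-13.

98.93%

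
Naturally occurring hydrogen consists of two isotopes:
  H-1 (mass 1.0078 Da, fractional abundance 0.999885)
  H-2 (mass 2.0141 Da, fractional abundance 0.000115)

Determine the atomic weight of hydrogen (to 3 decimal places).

1.008 Da

Ar = Σ fᵢ·mᵢ = 0.999885 × 1.0078 + 0.000115 × 2.0141
= 1.00768 + 0.00023 = 1.00791 Da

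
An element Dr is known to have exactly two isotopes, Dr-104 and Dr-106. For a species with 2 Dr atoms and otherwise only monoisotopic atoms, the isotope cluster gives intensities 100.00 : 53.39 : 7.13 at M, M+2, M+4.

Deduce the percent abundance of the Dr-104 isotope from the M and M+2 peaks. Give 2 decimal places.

Let p = fractional abundance of Dr-104. I(M+2)/I(M) = [C(2,1)·p^1·(1−p)] / p^2 = 2·(1−p)/p = 53.39/100.00 = 0.5339
(1−p)/p = 0.5339/2 = 0.2670  ⇒  p = 1/(1 + 0.2670) = 0.7893
Dr-104: 78.93%, Dr-106: 21.07%.

78.93%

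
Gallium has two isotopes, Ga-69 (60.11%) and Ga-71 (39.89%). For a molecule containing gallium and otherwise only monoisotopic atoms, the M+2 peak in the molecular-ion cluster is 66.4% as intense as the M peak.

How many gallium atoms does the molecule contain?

The M+2/M ratio from n Ga atoms is n · q/p = n · 0.3989/0.6011.
n = 0.664 × 0.6011/0.3989 = 1.00 ≈ 1

1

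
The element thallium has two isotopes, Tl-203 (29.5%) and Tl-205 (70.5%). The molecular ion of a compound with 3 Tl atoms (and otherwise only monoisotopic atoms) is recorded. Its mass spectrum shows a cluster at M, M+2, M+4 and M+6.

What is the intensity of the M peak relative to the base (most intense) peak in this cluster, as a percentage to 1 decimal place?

Term probabilities: M 0.0257, M+2 0.1841, M+4 0.4399, M+6 0.3504. Base peak = M+4.
P(M+4) = C(3,2) × 0.295^1 × 0.705^2 = 3 × 0.2950 × 0.497025 = 0.439867 (base)
P(M) = C(3,0) × 0.295^3 × 0.705^0 = 1 × 0.02567237 × 1.0000 = 0.025672
Relative intensity = 0.025672 / 0.439867 × 100 = 5.8

5.8%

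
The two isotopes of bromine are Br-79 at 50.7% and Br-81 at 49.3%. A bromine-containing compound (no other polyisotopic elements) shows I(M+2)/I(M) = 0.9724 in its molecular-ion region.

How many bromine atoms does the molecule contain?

1

The M+2/M ratio from n Br atoms is n · q/p = n · 0.493/0.507.
n = 0.9724 × 0.507/0.493 = 1.00 ≈ 1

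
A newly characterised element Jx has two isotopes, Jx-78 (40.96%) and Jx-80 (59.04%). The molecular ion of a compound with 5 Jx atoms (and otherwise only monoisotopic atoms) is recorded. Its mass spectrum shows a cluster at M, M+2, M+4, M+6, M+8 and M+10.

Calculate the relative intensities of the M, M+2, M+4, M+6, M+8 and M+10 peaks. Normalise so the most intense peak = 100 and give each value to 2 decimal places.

Each Jx atom is independently Jx-78 (p = 0.4096) or Jx-80 (q = 0.5904); the cluster is the binomial expansion (p + q)^5.
P(M) = 0.4096^5 = 0.011529
P(M+2) = 5 × 0.4096^4 × 0.5904^1 = 0.083091
P(M+4) = 10 × 0.4096^3 × 0.5904^2 = 0.239537
P(M+6) = 10 × 0.4096^2 × 0.5904^3 = 0.345270
P(M+8) = 5 × 0.4096^1 × 0.5904^4 = 0.248837
P(M+10) = 0.5904^5 = 0.071735
The M+6 peak is largest (0.345270); scaling to 100 gives 3.34 : 24.07 : 69.38 : 100.00 : 72.07 : 20.78.

3.34 : 24.07 : 69.38 : 100.00 : 72.07 : 20.78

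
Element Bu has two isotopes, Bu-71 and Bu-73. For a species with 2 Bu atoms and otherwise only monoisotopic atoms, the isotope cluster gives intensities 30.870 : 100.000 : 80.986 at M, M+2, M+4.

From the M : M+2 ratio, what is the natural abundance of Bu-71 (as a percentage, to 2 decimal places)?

Let p = fractional abundance of Bu-71. I(M+2)/I(M) = [C(2,1)·p^1·(1−p)] / p^2 = 2·(1−p)/p = 100.000/30.870 = 3.2394
(1−p)/p = 3.2394/2 = 1.6197  ⇒  p = 1/(1 + 1.6197) = 0.3817
Bu-71: 38.17%, Bu-73: 61.83%.

38.17%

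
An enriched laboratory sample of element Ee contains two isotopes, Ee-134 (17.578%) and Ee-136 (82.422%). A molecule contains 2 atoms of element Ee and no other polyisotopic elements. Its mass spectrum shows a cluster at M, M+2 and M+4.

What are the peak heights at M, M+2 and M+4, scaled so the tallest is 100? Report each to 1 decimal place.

Expanding (0.17578 + 0.82422)^2:
P(M) = 0.17578^2 = 0.030899
P(M+2) = 2 × 0.17578^1 × 0.82422^1 = 0.289763
P(M+4) = 0.82422^2 = 0.679339
The M+4 peak is largest (0.679339); scaling to 100 gives 4.5 : 42.7 : 100.0.

4.5 : 42.7 : 100.0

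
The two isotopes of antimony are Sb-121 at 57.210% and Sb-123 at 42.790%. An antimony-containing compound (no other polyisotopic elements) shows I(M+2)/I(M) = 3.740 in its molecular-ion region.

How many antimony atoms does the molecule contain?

5

With n Sb atoms, P(M+2)/P(M) = C(n,1)·p^(n−1)q / p^n = n·q/p = n · 0.42790/0.57210.
n = 3.740 × 0.57210/0.42790 = 5.00 ≈ 5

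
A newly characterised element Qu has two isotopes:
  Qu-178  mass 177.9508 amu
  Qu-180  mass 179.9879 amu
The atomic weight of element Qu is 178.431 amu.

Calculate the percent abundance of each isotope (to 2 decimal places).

Qu-178: 76.43%, Qu-180: 23.57%

Let x be the fractional abundance of Qu-178; then Qu-180 has abundance 1 − x.
177.9508·x + 179.9879·(1 − x) = 178.431
(177.9508 − 179.9879)·x = 178.431 − 179.9879
x = -1.5569 / -2.0371 = 0.76427 → 76.43% Qu-178, 23.57% Qu-180.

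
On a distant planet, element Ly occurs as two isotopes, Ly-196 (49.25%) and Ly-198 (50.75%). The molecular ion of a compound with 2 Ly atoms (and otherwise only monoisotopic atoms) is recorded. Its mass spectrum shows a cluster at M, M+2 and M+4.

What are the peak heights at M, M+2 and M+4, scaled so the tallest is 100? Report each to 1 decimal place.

Each Ly atom is independently Ly-196 (p = 0.4925) or Ly-198 (q = 0.5075); the cluster is the binomial expansion (p + q)^2.
P(M) = 0.4925^2 = 0.242556
P(M+2) = 2 × 0.4925^1 × 0.5075^1 = 0.499888
P(M+4) = 0.5075^2 = 0.257556
The M+2 peak is largest (0.499888); scaling to 100 gives 48.5 : 100.0 : 51.5.

48.5 : 100.0 : 51.5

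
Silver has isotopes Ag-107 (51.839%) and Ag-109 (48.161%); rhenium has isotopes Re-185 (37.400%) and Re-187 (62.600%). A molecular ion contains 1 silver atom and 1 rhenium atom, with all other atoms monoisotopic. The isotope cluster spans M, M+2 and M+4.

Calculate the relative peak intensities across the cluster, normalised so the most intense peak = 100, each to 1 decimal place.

Silver pattern (n=1): 0.51839 : 0.48161
Rhenium pattern (n=1): 0.3740 : 0.6260
Convolve the two distributions (both contribute in 2-u steps):
  M: 0.51839×0.3740 = 0.193878
  M+2: 0.51839×0.6260 + 0.48161×0.3740 = 0.504634
  M+4: 0.48161×0.6260 = 0.301488
Scale to base peak (0.504634) = 100: 38.4 : 100.0 : 59.7

38.4 : 100.0 : 59.7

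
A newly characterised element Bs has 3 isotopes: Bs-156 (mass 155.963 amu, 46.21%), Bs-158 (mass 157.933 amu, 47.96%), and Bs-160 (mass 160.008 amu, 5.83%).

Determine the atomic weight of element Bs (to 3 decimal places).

157.144 amu

The abundance-weighted mean is 0.4621 × 155.963 + 0.4796 × 157.933 + 0.0583 × 160.008
= 72.0705 + 75.7447 + 9.3285 = 157.1437 amu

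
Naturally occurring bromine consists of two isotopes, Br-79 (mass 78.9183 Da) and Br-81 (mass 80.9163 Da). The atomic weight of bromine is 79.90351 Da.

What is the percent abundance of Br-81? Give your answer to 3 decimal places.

Let x be the fractional abundance of Br-79; then Br-81 has abundance 1 − x.
78.9183·x + 80.9163·(1 − x) = 79.90351
(78.9183 − 80.9163)·x = 79.90351 − 80.9163
x = -1.01279 / -1.9980 = 0.50690 → 50.690% Br-79, 49.310% Br-81.

49.310%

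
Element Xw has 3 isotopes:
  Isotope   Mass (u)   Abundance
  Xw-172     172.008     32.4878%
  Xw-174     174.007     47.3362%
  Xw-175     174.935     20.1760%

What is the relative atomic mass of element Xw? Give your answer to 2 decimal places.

173.54 u

Weight each isotope mass by its fractional abundance: 0.324878 × 172.008 + 0.473362 × 174.007 + 0.201760 × 174.935
= 55.8816 + 82.3683 + 35.2949 = 173.5448 u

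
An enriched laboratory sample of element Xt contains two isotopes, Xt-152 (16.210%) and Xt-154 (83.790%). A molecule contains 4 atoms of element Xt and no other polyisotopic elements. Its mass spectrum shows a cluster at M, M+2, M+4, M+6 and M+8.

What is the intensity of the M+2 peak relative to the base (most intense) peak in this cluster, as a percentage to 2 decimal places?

2.90%

Term probabilities: M 0.0007, M+2 0.0143, M+4 0.1107, M+6 0.3814, M+8 0.4929. Base peak = M+8.
P(M+8) = C(4,4) × 0.16210^0 × 0.83790^4 = 1 × 1.0000 × 0.49291129 = 0.492911 (base)
P(M+2) = C(4,1) × 0.16210^3 × 0.83790^1 = 4 × 0.00425941 × 0.8379 = 0.014276
Relative intensity = 0.014276 / 0.492911 × 100 = 2.90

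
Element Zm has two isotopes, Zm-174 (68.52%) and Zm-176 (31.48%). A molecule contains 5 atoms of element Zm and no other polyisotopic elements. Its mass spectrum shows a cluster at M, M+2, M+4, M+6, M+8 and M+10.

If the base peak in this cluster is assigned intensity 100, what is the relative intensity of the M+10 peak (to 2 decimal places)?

(0.6852 + 0.3148)^5 gives M 0.1510, M+2 0.3470, M+4 0.3188, M+6 0.1465, M+8 0.0336, M+10 0.0031; the largest is M+2.
P(M+2) = C(5,1) × 0.6852^4 × 0.3148^1 = 5 × 0.22042935 × 0.3148 = 0.346956 (base)
P(M+10) = C(5,5) × 0.6852^0 × 0.3148^5 = 1 × 1.0000 × 0.00309153 = 0.003092
Relative intensity = 0.003092 / 0.346956 × 100 = 0.89

0.89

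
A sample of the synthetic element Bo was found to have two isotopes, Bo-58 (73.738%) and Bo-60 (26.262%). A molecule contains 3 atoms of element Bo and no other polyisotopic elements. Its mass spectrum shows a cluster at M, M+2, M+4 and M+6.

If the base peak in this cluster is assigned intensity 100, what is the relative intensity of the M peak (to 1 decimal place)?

Binomial terms of (0.73738 + 0.26262)^3: M 0.4009, M+2 0.4284, M+4 0.1526, M+6 0.0181 → M+2 is the base peak.
P(M+2) = C(3,1) × 0.73738^2 × 0.26262^1 = 3 × 0.54372926 × 0.26262 = 0.428383 (base)
P(M) = C(3,0) × 0.73738^3 × 0.26262^0 = 1 × 0.40093508 × 1.0000 = 0.400935
Relative intensity = 0.400935 / 0.428383 × 100 = 93.6

93.6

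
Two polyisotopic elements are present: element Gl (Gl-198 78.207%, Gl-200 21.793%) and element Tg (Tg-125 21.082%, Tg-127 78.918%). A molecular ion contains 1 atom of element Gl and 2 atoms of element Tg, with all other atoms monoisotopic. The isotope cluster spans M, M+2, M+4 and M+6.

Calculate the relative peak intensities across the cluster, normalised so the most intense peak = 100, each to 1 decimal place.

Element Gl pattern (n=1): 0.78207 : 0.21793
Element Tg pattern (n=2): 0.04444507 : 0.33274986 : 0.62280507
Convolve the two distributions (both contribute in 2-u steps):
  M: 0.78207×0.04444507 = 0.034759
  M+2: 0.78207×0.33274986 + 0.21793×0.04444507 = 0.269920
  M+4: 0.78207×0.62280507 + 0.21793×0.33274986 = 0.559593
  M+6: 0.21793×0.62280507 = 0.135728
Scale to base peak (0.559593) = 100: 6.2 : 48.2 : 100.0 : 24.3

6.2 : 48.2 : 100.0 : 24.3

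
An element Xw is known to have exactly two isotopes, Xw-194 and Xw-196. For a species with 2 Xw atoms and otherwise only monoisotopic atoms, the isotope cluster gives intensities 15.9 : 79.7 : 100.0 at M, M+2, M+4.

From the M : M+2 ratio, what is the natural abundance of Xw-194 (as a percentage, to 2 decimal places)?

If p is the fraction of Xw that is Xw-194, then I(M+2)/I(M) = [C(2,1)·p^1·(1−p)] / p^2 = 2·(1−p)/p = 79.7/15.9 = 5.0126
(1−p)/p = 5.0126/2 = 2.5063  ⇒  p = 1/(1 + 2.5063) = 0.2852
Xw-194: 28.52%, Xw-196: 71.48%.

28.52%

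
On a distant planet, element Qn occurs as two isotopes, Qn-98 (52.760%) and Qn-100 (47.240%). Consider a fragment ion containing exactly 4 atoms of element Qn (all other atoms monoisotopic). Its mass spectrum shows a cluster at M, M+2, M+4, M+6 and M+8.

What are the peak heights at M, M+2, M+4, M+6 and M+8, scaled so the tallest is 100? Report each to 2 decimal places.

Each Qn atom is independently Qn-98 (p = 0.52760) or Qn-100 (q = 0.47240); the cluster is the binomial expansion (p + q)^4.
P(M) = 0.52760^4 = 0.077485
P(M+2) = 4 × 0.52760^3 × 0.47240^1 = 0.277514
P(M+4) = 6 × 0.52760^2 × 0.47240^2 = 0.372718
P(M+6) = 4 × 0.52760^1 × 0.47240^3 = 0.222482
P(M+8) = 0.47240^4 = 0.049801
The M+4 peak is largest (0.372718); scaling to 100 gives 20.79 : 74.46 : 100.00 : 59.69 : 13.36.

20.79 : 74.46 : 100.00 : 59.69 : 13.36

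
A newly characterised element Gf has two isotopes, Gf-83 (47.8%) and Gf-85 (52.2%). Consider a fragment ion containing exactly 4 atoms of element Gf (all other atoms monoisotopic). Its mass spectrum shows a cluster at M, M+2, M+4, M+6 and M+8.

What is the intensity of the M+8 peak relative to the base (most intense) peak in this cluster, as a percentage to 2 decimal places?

19.88%

Binomial terms of (0.478 + 0.522)^4: M 0.0522, M+2 0.2280, M+4 0.3735, M+6 0.2720, M+8 0.0742 → M+4 is the base peak.
P(M+4) = C(4,2) × 0.478^2 × 0.522^2 = 6 × 0.228484 × 0.272484 = 0.373549 (base)
P(M+8) = C(4,4) × 0.478^0 × 0.522^4 = 1 × 1.0000 × 0.07424753 = 0.074248
Relative intensity = 0.074248 / 0.373549 × 100 = 19.88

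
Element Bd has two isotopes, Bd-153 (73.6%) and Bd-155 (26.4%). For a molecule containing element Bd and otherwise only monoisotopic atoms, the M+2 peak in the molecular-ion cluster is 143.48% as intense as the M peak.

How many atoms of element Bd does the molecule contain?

For n independent Bd atoms, I(M+2)/I(M) = n · (abundance Bd-155) / (abundance Bd-153) = n · 0.264/0.736.
n = 1.4348 × 0.736/0.264 = 4.00 ≈ 4

4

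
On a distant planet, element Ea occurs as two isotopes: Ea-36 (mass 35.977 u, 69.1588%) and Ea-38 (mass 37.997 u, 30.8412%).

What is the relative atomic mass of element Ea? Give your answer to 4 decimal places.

36.6000 u

Average mass = Σ (abundance × isotope mass) = 0.691588 × 35.977 + 0.308412 × 37.997
= 24.88126 + 11.71873 = 36.59999 u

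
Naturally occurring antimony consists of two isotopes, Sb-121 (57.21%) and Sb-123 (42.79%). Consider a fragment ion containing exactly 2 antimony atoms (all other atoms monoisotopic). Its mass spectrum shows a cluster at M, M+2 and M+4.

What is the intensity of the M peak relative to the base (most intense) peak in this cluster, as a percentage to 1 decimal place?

Binomial terms of (0.5721 + 0.4279)^2: M 0.3273, M+2 0.4896, M+4 0.1831 → M+2 is the base peak.
P(M+2) = C(2,1) × 0.5721^1 × 0.4279^1 = 2 × 0.5721 × 0.4279 = 0.489603 (base)
P(M) = C(2,0) × 0.5721^2 × 0.4279^0 = 1 × 0.32729841 × 1.0000 = 0.327298
Relative intensity = 0.327298 / 0.489603 × 100 = 66.8

66.8%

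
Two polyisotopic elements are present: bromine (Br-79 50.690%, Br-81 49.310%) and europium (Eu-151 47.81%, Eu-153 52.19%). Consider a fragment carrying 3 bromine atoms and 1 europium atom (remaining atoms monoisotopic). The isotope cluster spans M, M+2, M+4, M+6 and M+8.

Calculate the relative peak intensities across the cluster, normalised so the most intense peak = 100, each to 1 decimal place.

Bromine pattern (n=3): 0.13024674 : 0.3801026 : 0.36975457 : 0.11989609
Europium pattern (n=1): 0.4781 : 0.5219
Convolve the two distributions (both contribute in 2-u steps):
  M: 0.13024674×0.4781 = 0.062271
  M+2: 0.13024674×0.5219 + 0.3801026×0.4781 = 0.249703
  M+4: 0.3801026×0.5219 + 0.36975457×0.4781 = 0.375155
  M+6: 0.36975457×0.5219 + 0.11989609×0.4781 = 0.250297
  M+8: 0.11989609×0.5219 = 0.062574
Scale to base peak (0.375155) = 100: 16.6 : 66.6 : 100.0 : 66.7 : 16.7

16.6 : 66.6 : 100.0 : 66.7 : 16.7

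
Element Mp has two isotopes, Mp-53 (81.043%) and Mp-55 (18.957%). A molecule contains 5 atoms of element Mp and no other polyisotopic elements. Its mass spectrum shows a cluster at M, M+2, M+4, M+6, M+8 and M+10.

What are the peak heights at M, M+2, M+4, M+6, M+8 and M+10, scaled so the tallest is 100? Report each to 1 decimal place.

85.5 : 100.0 : 46.8 : 10.9 : 1.3 : 0.1

The 5 Mp atoms are independent, so intensities follow the terms of (0.81043 + 0.18957)^5.
P(M) = 0.81043^5 = 0.349605
P(M+2) = 5 × 0.81043^4 × 0.18957^1 = 0.408885
P(M+4) = 10 × 0.81043^3 × 0.18957^2 = 0.191287
P(M+6) = 10 × 0.81043^2 × 0.18957^3 = 0.044745
P(M+8) = 5 × 0.81043^1 × 0.18957^4 = 0.005233
P(M+10) = 0.18957^5 = 0.000245
The M+2 peak is largest (0.408885); scaling to 100 gives 85.5 : 100.0 : 46.8 : 10.9 : 1.3 : 0.1.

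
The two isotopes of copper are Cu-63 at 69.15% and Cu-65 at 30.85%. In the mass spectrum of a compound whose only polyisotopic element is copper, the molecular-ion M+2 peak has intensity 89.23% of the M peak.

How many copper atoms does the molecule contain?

For n independent Cu atoms, I(M+2)/I(M) = n · (abundance Cu-65) / (abundance Cu-63) = n · 0.3085/0.6915.
n = 0.8923 × 0.6915/0.3085 = 2.00 ≈ 2

2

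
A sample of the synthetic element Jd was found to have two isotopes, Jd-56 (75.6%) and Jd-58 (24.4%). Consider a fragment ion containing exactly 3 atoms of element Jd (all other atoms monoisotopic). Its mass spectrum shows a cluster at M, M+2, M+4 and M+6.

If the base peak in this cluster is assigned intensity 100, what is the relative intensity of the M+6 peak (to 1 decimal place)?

Binomial terms of (0.756 + 0.244)^3: M 0.4321, M+2 0.4184, M+4 0.1350, M+6 0.0145 → M is the base peak.
P(M) = C(3,0) × 0.756^3 × 0.244^0 = 1 × 0.43208122 × 1.0000 = 0.432081 (base)
P(M+6) = C(3,3) × 0.756^0 × 0.244^3 = 1 × 1.0000 × 0.01452678 = 0.014527
Relative intensity = 0.014527 / 0.432081 × 100 = 3.4

3.4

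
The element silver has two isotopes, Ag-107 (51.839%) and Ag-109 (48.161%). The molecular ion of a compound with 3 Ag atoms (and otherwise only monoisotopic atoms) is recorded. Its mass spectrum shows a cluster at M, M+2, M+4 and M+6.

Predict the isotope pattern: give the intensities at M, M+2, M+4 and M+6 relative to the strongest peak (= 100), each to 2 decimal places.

35.88 : 100.00 : 92.90 : 28.77

Expanding (0.51839 + 0.48161)^3:
P(M) = 0.51839^3 = 0.139306
P(M+2) = 3 × 0.51839^2 × 0.48161^1 = 0.388267
P(M+4) = 3 × 0.51839^1 × 0.48161^2 = 0.360719
P(M+6) = 0.48161^3 = 0.111709
The M+2 peak is largest (0.388267); scaling to 100 gives 35.88 : 100.00 : 92.90 : 28.77.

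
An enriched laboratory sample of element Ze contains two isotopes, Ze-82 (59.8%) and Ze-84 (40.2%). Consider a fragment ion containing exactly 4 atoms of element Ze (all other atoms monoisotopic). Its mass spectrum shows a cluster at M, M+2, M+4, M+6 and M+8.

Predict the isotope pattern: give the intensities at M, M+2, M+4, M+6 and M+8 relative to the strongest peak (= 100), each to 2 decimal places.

36.88 : 99.17 : 100.00 : 44.82 : 7.53

Expanding (0.598 + 0.402)^4:
P(M) = 0.598^4 = 0.127881
P(M+2) = 4 × 0.598^3 × 0.402^1 = 0.343866
P(M+4) = 6 × 0.598^2 × 0.402^2 = 0.346741
P(M+6) = 4 × 0.598^1 × 0.402^3 = 0.155396
P(M+8) = 0.402^4 = 0.026116
The M+4 peak is largest (0.346741); scaling to 100 gives 36.88 : 99.17 : 100.00 : 44.82 : 7.53.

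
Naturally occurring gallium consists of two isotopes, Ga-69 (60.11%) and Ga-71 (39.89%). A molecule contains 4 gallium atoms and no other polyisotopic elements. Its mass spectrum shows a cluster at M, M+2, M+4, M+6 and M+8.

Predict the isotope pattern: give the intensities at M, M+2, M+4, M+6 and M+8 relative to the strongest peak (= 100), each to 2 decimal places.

37.67 : 100.00 : 99.54 : 44.04 : 7.31

Expanding (0.6011 + 0.3989)^4:
P(M) = 0.6011^4 = 0.130553
P(M+2) = 4 × 0.6011^3 × 0.3989^1 = 0.346549
P(M+4) = 6 × 0.6011^2 × 0.3989^2 = 0.344963
P(M+6) = 4 × 0.6011^1 × 0.3989^3 = 0.152616
P(M+8) = 0.3989^4 = 0.025320
The M+2 peak is largest (0.346549); scaling to 100 gives 37.67 : 100.00 : 99.54 : 44.04 : 7.31.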